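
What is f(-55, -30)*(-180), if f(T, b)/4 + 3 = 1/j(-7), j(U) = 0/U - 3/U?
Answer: 480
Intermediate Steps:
j(U) = -3/U (j(U) = 0 - 3/U = -3/U)
f(T, b) = -8/3 (f(T, b) = -12 + 4/((-3/(-7))) = -12 + 4/((-3*(-⅐))) = -12 + 4/(3/7) = -12 + 4*(7/3) = -12 + 28/3 = -8/3)
f(-55, -30)*(-180) = -8/3*(-180) = 480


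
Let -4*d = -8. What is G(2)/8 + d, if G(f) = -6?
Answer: 5/4 ≈ 1.2500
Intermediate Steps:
d = 2 (d = -1/4*(-8) = 2)
G(2)/8 + d = -6/8 + 2 = (1/8)*(-6) + 2 = -3/4 + 2 = 5/4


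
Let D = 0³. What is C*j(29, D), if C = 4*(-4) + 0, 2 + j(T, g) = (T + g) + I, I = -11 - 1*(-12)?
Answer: -448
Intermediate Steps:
I = 1 (I = -11 + 12 = 1)
D = 0
j(T, g) = -1 + T + g (j(T, g) = -2 + ((T + g) + 1) = -2 + (1 + T + g) = -1 + T + g)
C = -16 (C = -16 + 0 = -16)
C*j(29, D) = -16*(-1 + 29 + 0) = -16*28 = -448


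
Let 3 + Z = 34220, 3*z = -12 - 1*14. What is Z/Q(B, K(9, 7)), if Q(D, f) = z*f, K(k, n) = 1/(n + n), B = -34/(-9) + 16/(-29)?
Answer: -718557/13 ≈ -55274.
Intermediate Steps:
z = -26/3 (z = (-12 - 1*14)/3 = (-12 - 14)/3 = (1/3)*(-26) = -26/3 ≈ -8.6667)
B = 842/261 (B = -34*(-1/9) + 16*(-1/29) = 34/9 - 16/29 = 842/261 ≈ 3.2261)
Z = 34217 (Z = -3 + 34220 = 34217)
K(k, n) = 1/(2*n)
Q(D, f) = -26*f/3
Z/Q(B, K(9, 7)) = 34217/((-13/(3*7))) = 34217/((-26/3*1/14)) = 34217/(-13/21) = 34217*(-21/13) = -718557/13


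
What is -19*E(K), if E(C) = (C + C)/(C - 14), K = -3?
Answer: -114/17 ≈ -6.7059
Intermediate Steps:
E(C) = 2*C/(-14 + C) (E(C) = (2*C)/(-14 + C) = 2*C/(-14 + C))
-19*E(K) = -38*(-3)/(-14 - 3) = -38*(-3)/(-17) = -38*(-3)*(-1)/17 = -19*6/17 = -114/17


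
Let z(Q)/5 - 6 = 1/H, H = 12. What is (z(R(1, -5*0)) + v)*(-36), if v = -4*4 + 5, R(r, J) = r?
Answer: -699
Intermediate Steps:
v = -11 (v = -16 + 5 = -11)
z(Q) = 365/12 (z(Q) = 30 + 5/12 = 365/12)
(z(R(1, -5*0)) + v)*(-36) = (365/12 - 11)*(-36) = (233/12)*(-36) = -699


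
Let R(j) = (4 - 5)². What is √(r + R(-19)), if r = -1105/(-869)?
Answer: √1715406/869 ≈ 1.5072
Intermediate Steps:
r = 1105/869 (r = -1105*(-1/869) = 1105/869 ≈ 1.2716)
R(j) = 1 (R(j) = (-1)² = 1)
√(r + R(-19)) = √(1105/869 + 1) = √(1974/869) = √1715406/869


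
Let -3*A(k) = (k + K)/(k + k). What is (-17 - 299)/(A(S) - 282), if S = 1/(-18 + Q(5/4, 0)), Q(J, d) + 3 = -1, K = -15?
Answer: 1896/2023 ≈ 0.93722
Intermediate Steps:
Q(J, d) = -4 (Q(J, d) = -3 - 1 = -4)
S = -1/22 (S = 1/(-18 - 4) = 1/(-22) = -1/22 ≈ -0.045455)
A(k) = -(-15 + k)/(6*k) (A(k) = -(k - 15)/(3*(k + k)) = -(-15 + k)/(3*(2*k)) = -(-15 + k)*1/(2*k)/3 = -(-15 + k)/(6*k))
(-17 - 299)/(A(S) - 282) = (-17 - 299)/((15 - 1*(-1/22))/(6*(-1/22)) - 282) = -316/((1/6)*(-22)*(15 + 1/22) - 282) = -316/((1/6)*(-22)*(331/22) - 282) = -316/(-331/6 - 282) = -316/(-2023/6) = -316*(-6/2023) = 1896/2023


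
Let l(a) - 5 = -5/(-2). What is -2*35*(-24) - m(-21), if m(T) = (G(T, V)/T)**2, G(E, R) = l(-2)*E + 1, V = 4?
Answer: 2865551/1764 ≈ 1624.5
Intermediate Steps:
l(a) = 15/2 (l(a) = 5 - 5/(-2) = 5 - 5*(-1/2) = 5 + 5/2 = 15/2)
G(E, R) = 1 + 15*E/2 (G(E, R) = 15*E/2 + 1 = 1 + 15*E/2)
m(T) = (1 + 15*T/2)**2/T**2 (m(T) = ((1 + 15*T/2)/T)**2 = (1 + 15*T/2)**2/T**2)
-2*35*(-24) - m(-21) = -2*35*(-24) - (2 + 15*(-21))**2/(4*(-21)**2) = -70*(-24) - (2 - 315)**2/(4*441) = 1680 - (-313)**2/(4*441) = 1680 - 97969/(4*441) = 1680 - 1*97969/1764 = 1680 - 97969/1764 = 2865551/1764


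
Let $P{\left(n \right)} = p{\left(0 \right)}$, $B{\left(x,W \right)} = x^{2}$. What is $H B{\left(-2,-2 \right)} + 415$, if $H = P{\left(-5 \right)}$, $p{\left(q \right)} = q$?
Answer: $415$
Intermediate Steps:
$P{\left(n \right)} = 0$
$H = 0$
$H B{\left(-2,-2 \right)} + 415 = 0 \left(-2\right)^{2} + 415 = 0 \cdot 4 + 415 = 0 + 415 = 415$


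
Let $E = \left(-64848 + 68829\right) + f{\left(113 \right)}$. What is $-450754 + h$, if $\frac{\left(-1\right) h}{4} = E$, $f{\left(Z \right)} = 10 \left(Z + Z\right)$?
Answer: $-475718$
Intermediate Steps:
$f{\left(Z \right)} = 20 Z$ ($f{\left(Z \right)} = 10 \cdot 2 Z = 20 Z$)
$E = 6241$ ($E = \left(-64848 + 68829\right) + 20 \cdot 113 = 3981 + 2260 = 6241$)
$h = -24964$ ($h = \left(-4\right) 6241 = -24964$)
$-450754 + h = -450754 - 24964 = -475718$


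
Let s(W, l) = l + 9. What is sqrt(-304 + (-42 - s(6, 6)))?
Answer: 19*I ≈ 19.0*I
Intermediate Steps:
s(W, l) = 9 + l
sqrt(-304 + (-42 - s(6, 6))) = sqrt(-304 + (-42 - (9 + 6))) = sqrt(-304 + (-42 - 1*15)) = sqrt(-304 + (-42 - 15)) = sqrt(-304 - 57) = sqrt(-361) = 19*I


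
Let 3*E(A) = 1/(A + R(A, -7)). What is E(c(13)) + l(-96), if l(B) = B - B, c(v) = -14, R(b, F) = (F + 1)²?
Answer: 1/66 ≈ 0.015152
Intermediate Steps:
R(b, F) = (1 + F)²
l(B) = 0
E(A) = 1/(3*(36 + A)) (E(A) = 1/(3*(A + (1 - 7)²)) = 1/(3*(A + (-6)²)) = 1/(3*(A + 36)) = 1/(3*(36 + A)))
E(c(13)) + l(-96) = 1/(3*(36 - 14)) + 0 = (⅓)/22 + 0 = (⅓)*(1/22) + 0 = 1/66 + 0 = 1/66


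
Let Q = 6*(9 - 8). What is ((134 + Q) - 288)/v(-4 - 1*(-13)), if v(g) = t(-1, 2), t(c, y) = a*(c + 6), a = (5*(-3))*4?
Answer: 37/75 ≈ 0.49333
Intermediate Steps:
a = -60 (a = -15*4 = -60)
Q = 6 (Q = 6*1 = 6)
t(c, y) = -360 - 60*c (t(c, y) = -60*(c + 6) = -60*(6 + c) = -360 - 60*c)
v(g) = -300 (v(g) = -360 - 60*(-1) = -360 + 60 = -300)
((134 + Q) - 288)/v(-4 - 1*(-13)) = ((134 + 6) - 288)/(-300) = (140 - 288)*(-1/300) = -148*(-1/300) = 37/75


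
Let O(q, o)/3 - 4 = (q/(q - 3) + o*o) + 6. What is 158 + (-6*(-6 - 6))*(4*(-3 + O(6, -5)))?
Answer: 31262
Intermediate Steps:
O(q, o) = 30 + 3*o**2 + 3*q/(-3 + q) (O(q, o) = 12 + 3*((q/(q - 3) + o*o) + 6) = 12 + 3*((q/(-3 + q) + o**2) + 6) = 12 + 3*((o**2 + q/(-3 + q)) + 6) = 12 + 3*(6 + o**2 + q/(-3 + q)) = 12 + (18 + 3*o**2 + 3*q/(-3 + q)) = 30 + 3*o**2 + 3*q/(-3 + q))
158 + (-6*(-6 - 6))*(4*(-3 + O(6, -5))) = 158 + (-6*(-6 - 6))*(4*(-3 + 3*(-30 - 3*(-5)**2 + 11*6 + 6*(-5)**2)/(-3 + 6))) = 158 + (-6*(-12))*(4*(-3 + 3*(-30 - 3*25 + 66 + 6*25)/3)) = 158 + 72*(4*(-3 + 3*(1/3)*(-30 - 75 + 66 + 150))) = 158 + 72*(4*(-3 + 3*(1/3)*111)) = 158 + 72*(4*(-3 + 111)) = 158 + 72*(4*108) = 158 + 72*432 = 158 + 31104 = 31262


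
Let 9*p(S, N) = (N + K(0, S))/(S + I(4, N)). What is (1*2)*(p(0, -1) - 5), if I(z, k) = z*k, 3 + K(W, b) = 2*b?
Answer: -88/9 ≈ -9.7778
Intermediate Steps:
K(W, b) = -3 + 2*b
I(z, k) = k*z
p(S, N) = (-3 + N + 2*S)/(9*(S + 4*N)) (p(S, N) = ((N + (-3 + 2*S))/(S + N*4))/9 = ((-3 + N + 2*S)/(S + 4*N))/9 = (-3 + N + 2*S)/(9*(S + 4*N)))
(1*2)*(p(0, -1) - 5) = (1*2)*((-3 - 1 + 2*0)/(9*(0 + 4*(-1))) - 5) = 2*((-3 - 1 + 0)/(9*(0 - 4)) - 5) = 2*((1/9)*(-4)/(-4) - 5) = 2*((1/9)*(-1/4)*(-4) - 5) = 2*(1/9 - 5) = 2*(-44/9) = -88/9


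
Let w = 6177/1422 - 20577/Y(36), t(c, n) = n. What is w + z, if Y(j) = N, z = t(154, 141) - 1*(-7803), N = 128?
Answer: 236244211/30336 ≈ 7787.6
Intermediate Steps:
z = 7944 (z = 141 - 1*(-7803) = 141 + 7803 = 7944)
Y(j) = 128
w = -4744973/30336 (w = 6177/1422 - 20577/128 = 6177*(1/1422) - 20577*1/128 = 2059/474 - 20577/128 = -4744973/30336 ≈ -156.41)
w + z = -4744973/30336 + 7944 = 236244211/30336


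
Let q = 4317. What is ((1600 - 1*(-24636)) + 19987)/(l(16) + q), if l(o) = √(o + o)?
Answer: 199544691/18636457 - 184892*√2/18636457 ≈ 10.693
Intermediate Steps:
l(o) = √2*√o (l(o) = √(2*o) = √2*√o)
((1600 - 1*(-24636)) + 19987)/(l(16) + q) = ((1600 - 1*(-24636)) + 19987)/(√2*√16 + 4317) = ((1600 + 24636) + 19987)/(√2*4 + 4317) = (26236 + 19987)/(4*√2 + 4317) = 46223/(4317 + 4*√2)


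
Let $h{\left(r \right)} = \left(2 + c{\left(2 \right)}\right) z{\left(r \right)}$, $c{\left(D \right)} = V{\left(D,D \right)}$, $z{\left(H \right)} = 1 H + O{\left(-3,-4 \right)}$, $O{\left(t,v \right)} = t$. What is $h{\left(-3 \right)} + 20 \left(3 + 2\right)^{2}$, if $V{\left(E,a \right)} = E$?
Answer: $476$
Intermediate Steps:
$z{\left(H \right)} = -3 + H$ ($z{\left(H \right)} = 1 H - 3 = H - 3 = -3 + H$)
$c{\left(D \right)} = D$
$h{\left(r \right)} = -12 + 4 r$ ($h{\left(r \right)} = \left(2 + 2\right) \left(-3 + r\right) = 4 \left(-3 + r\right) = -12 + 4 r$)
$h{\left(-3 \right)} + 20 \left(3 + 2\right)^{2} = \left(-12 + 4 \left(-3\right)\right) + 20 \left(3 + 2\right)^{2} = \left(-12 - 12\right) + 20 \cdot 5^{2} = -24 + 20 \cdot 25 = -24 + 500 = 476$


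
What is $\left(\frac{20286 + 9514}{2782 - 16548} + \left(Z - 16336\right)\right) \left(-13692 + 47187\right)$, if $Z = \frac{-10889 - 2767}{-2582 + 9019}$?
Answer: $- \frac{24249395722762980}{44305871} \approx -5.4732 \cdot 10^{8}$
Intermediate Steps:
$Z = - \frac{13656}{6437} \approx -2.1215$
$\left(\frac{20286 + 9514}{2782 - 16548} + \left(Z - 16336\right)\right) \left(-13692 + 47187\right) = \left(\frac{20286 + 9514}{2782 - 16548} - \frac{105168488}{6437}\right) \left(-13692 + 47187\right) = \left(\frac{29800}{-13766} - \frac{105168488}{6437}\right) 33495 = \left(29800 \left(- \frac{1}{13766}\right) - \frac{105168488}{6437}\right) 33495 = \left(- \frac{14900}{6883} - \frac{105168488}{6437}\right) 33495 = \left(- \frac{723970614204}{44305871}\right) 33495 = - \frac{24249395722762980}{44305871}$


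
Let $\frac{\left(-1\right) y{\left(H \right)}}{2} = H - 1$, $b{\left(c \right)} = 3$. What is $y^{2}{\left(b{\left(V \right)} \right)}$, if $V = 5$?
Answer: $16$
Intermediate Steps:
$y{\left(H \right)} = 2 - 2 H$ ($y{\left(H \right)} = - 2 \left(H - 1\right) = - 2 \left(-1 + H\right) = 2 - 2 H$)
$y^{2}{\left(b{\left(V \right)} \right)} = \left(2 - 6\right)^{2} = \left(-4\right)^{2} = 16$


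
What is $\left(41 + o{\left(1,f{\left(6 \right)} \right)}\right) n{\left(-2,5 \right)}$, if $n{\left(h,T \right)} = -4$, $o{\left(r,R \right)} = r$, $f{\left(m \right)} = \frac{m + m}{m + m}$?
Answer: $-168$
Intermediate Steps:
$f{\left(m \right)} = 1$ ($f{\left(m \right)} = \frac{2 m}{2 m} = 2 m \frac{1}{2 m} = 1$)
$\left(41 + o{\left(1,f{\left(6 \right)} \right)}\right) n{\left(-2,5 \right)} = \left(41 + 1\right) \left(-4\right) = 42 \left(-4\right) = -168$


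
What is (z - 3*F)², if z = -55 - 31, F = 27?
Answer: 27889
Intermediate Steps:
z = -86
(z - 3*F)² = (-86 - 3*27)² = (-86 - 81)² = (-167)² = 27889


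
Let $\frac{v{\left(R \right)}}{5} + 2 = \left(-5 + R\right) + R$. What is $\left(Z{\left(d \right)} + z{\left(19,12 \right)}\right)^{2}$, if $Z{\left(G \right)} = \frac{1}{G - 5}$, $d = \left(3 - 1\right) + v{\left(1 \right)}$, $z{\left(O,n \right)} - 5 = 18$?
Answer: $\frac{413449}{784} \approx 527.36$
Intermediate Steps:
$v{\left(R \right)} = -35 + 10 R$ ($v{\left(R \right)} = -10 + 5 \left(\left(-5 + R\right) + R\right) = -10 + 5 \left(-5 + 2 R\right) = -10 + \left(-25 + 10 R\right) = -35 + 10 R$)
$z{\left(O,n \right)} = 23$ ($z{\left(O,n \right)} = 5 + 18 = 23$)
$d = -23$ ($d = \left(3 - 1\right) + \left(-35 + 10 \cdot 1\right) = 2 + \left(-35 + 10\right) = 2 - 25 = -23$)
$Z{\left(G \right)} = \frac{1}{-5 + G}$
$\left(Z{\left(d \right)} + z{\left(19,12 \right)}\right)^{2} = \left(\frac{1}{-5 - 23} + 23\right)^{2} = \left(\frac{1}{-28} + 23\right)^{2} = \left(- \frac{1}{28} + 23\right)^{2} = \left(\frac{643}{28}\right)^{2} = \frac{413449}{784}$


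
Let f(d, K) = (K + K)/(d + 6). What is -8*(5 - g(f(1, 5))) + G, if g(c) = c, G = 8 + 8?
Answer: -88/7 ≈ -12.571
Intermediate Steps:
f(d, K) = 2*K/(6 + d) (f(d, K) = (2*K)/(6 + d) = 2*K/(6 + d))
G = 16
-8*(5 - g(f(1, 5))) + G = -8*(5 - 2*5/(6 + 1)) + 16 = -8*(5 - 2*5/7) + 16 = -8*(5 - 1*10/7) + 16 = -8*(5 - 10/7) + 16 = -8*25/7 + 16 = -200/7 + 16 = -88/7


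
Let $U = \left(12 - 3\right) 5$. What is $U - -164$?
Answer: $209$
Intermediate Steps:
$U = 45$ ($U = 9 \cdot 5 = 45$)
$U - -164 = 45 - -164 = 45 + \left(-50 + 214\right) = 45 + 164 = 209$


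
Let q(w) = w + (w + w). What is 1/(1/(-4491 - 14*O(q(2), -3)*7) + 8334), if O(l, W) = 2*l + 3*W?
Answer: 4785/39878189 ≈ 0.00011999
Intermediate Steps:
q(w) = 3*w (q(w) = w + 2*w = 3*w)
1/(1/(-4491 - 14*O(q(2), -3)*7) + 8334) = 1/(1/(-4491 - 14*(2*(3*2) + 3*(-3))*7) + 8334) = 1/(1/(-4491 - 14*(2*6 - 9)*7) + 8334) = 1/(1/(-4491 - 14*(12 - 9)*7) + 8334) = 1/(1/(-4491 - 14*3*7) + 8334) = 1/(1/(-4491 - 42*7) + 8334) = 1/(1/(-4491 - 294) + 8334) = 1/(1/(-4785) + 8334) = 1/(-1/4785 + 8334) = 1/(39878189/4785) = 4785/39878189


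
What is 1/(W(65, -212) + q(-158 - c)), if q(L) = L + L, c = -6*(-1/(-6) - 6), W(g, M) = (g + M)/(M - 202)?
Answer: -138/53219 ≈ -0.0025931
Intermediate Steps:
W(g, M) = (M + g)/(-202 + M)
c = 35 (c = -6*(-1*(-1/6) - 6) = -6*(1/6 - 6) = -6*(-35/6) = 35)
q(L) = 2*L
1/(W(65, -212) + q(-158 - c)) = 1/((-212 + 65)/(-202 - 212) + 2*(-158 - 1*35)) = 1/(-147/(-414) + 2*(-158 - 35)) = 1/(-1/414*(-147) + 2*(-193)) = 1/(49/138 - 386) = 1/(-53219/138) = -138/53219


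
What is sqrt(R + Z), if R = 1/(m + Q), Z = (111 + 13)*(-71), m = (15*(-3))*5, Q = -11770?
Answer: I*sqrt(1266719752095)/11995 ≈ 93.83*I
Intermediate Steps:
m = -225 (m = -45*5 = -225)
Z = -8804 (Z = 124*(-71) = -8804)
R = -1/11995 (R = 1/(-225 - 11770) = 1/(-11995) = -1/11995 ≈ -8.3368e-5)
sqrt(R + Z) = sqrt(-1/11995 - 8804) = sqrt(-105603981/11995) = I*sqrt(1266719752095)/11995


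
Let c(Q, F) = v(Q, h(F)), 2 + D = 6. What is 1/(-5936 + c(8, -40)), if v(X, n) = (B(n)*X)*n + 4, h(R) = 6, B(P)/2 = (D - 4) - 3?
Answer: -1/6220 ≈ -0.00016077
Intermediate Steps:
D = 4 (D = -2 + 6 = 4)
B(P) = -6 (B(P) = 2*((4 - 4) - 3) = 2*(0 - 3) = 2*(-3) = -6)
v(X, n) = 4 - 6*X*n (v(X, n) = (-6*X)*n + 4 = -6*X*n + 4 = 4 - 6*X*n)
c(Q, F) = 4 - 36*Q (c(Q, F) = 4 - 6*Q*6 = 4 - 36*Q)
1/(-5936 + c(8, -40)) = 1/(-5936 + (4 - 36*8)) = 1/(-5936 + (4 - 288)) = 1/(-5936 - 284) = 1/(-6220) = -1/6220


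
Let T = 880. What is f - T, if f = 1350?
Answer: 470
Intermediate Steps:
f - T = 1350 - 1*880 = 1350 - 880 = 470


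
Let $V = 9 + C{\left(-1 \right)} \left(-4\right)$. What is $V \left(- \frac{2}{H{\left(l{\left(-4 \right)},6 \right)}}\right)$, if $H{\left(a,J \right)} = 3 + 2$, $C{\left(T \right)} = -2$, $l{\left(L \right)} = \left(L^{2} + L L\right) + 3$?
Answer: $- \frac{34}{5} \approx -6.8$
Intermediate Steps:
$l{\left(L \right)} = 3 + 2 L^{2}$ ($l{\left(L \right)} = \left(L^{2} + L^{2}\right) + 3 = 2 L^{2} + 3 = 3 + 2 L^{2}$)
$V = 17$ ($V = 9 - -8 = 9 + 8 = 17$)
$H{\left(a,J \right)} = 5$
$V \left(- \frac{2}{H{\left(l{\left(-4 \right)},6 \right)}}\right) = 17 \left(- \frac{2}{5}\right) = - \frac{34}{5}$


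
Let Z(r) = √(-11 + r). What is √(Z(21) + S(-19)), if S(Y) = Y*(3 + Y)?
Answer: √(304 + √10) ≈ 17.526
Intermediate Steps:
√(Z(21) + S(-19)) = √(√(-11 + 21) - 19*(3 - 19)) = √(√10 - 19*(-16)) = √(√10 + 304) = √(304 + √10)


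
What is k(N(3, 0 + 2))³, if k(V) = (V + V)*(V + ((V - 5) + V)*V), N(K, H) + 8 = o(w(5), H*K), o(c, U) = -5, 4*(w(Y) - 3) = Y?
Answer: -1042590744000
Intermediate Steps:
w(Y) = 3 + Y/4
N(K, H) = -13 (N(K, H) = -8 - 5 = -13)
k(V) = 2*V*(V + V*(-5 + 2*V)) (k(V) = (2*V)*(V + ((-5 + V) + V)*V) = (2*V)*(V + (-5 + 2*V)*V) = (2*V)*(V + V*(-5 + 2*V)) = 2*V*(V + V*(-5 + 2*V)))
k(N(3, 0 + 2))³ = (4*(-13)²*(-2 - 13))³ = (4*169*(-15))³ = (-10140)³ = -1042590744000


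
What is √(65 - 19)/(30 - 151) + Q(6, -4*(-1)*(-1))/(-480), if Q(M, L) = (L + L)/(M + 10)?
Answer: 1/960 - √46/121 ≈ -0.055011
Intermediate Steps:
Q(M, L) = 2*L/(10 + M) (Q(M, L) = (2*L)/(10 + M) = 2*L/(10 + M))
√(65 - 19)/(30 - 151) + Q(6, -4*(-1)*(-1))/(-480) = √(65 - 19)/(30 - 151) + (2*(-4*(-1)*(-1))/(10 + 6))/(-480) = √46/(-121) + (2*(4*(-1))/16)*(-1/480) = √46*(-1/121) + (2*(-4)*(1/16))*(-1/480) = -√46/121 - ½*(-1/480) = -√46/121 + 1/960 = 1/960 - √46/121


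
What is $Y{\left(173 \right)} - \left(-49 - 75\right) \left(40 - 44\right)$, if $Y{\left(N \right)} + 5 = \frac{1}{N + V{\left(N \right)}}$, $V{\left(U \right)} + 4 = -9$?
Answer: $- \frac{80159}{160} \approx -500.99$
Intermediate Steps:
$V{\left(U \right)} = -13$ ($V{\left(U \right)} = -4 - 9 = -13$)
$Y{\left(N \right)} = -5 + \frac{1}{-13 + N}$ ($Y{\left(N \right)} = -5 + \frac{1}{N - 13} = -5 + \frac{1}{-13 + N}$)
$Y{\left(173 \right)} - \left(-49 - 75\right) \left(40 - 44\right) = \frac{66 - 865}{-13 + 173} - \left(-49 - 75\right) \left(40 - 44\right) = \frac{66 - 865}{160} - \left(-124\right) \left(-4\right) = \frac{1}{160} \left(-799\right) - 496 = - \frac{799}{160} - 496 = - \frac{80159}{160}$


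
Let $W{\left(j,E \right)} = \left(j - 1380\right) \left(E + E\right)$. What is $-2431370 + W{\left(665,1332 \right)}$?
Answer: $-4336130$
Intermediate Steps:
$W{\left(j,E \right)} = 2 E \left(-1380 + j\right)$ ($W{\left(j,E \right)} = \left(-1380 + j\right) 2 E = 2 E \left(-1380 + j\right)$)
$-2431370 + W{\left(665,1332 \right)} = -2431370 + 2 \cdot 1332 \left(-1380 + 665\right) = -2431370 + 2 \cdot 1332 \left(-715\right) = -2431370 - 1904760 = -4336130$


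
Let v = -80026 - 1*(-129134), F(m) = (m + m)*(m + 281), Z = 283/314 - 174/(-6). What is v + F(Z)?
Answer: 3337508531/49298 ≈ 67701.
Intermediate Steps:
Z = 9389/314 (Z = 283*(1/314) - 174*(-1/6) = 283/314 + 29 = 9389/314 ≈ 29.901)
F(m) = 2*m*(281 + m) (F(m) = (2*m)*(281 + m) = 2*m*(281 + m))
v = 49108 (v = -80026 + 129134 = 49108)
v + F(Z) = 49108 + 2*(9389/314)*(281 + 9389/314) = 49108 + 2*(9389/314)*(97623/314) = 49108 + 916582347/49298 = 3337508531/49298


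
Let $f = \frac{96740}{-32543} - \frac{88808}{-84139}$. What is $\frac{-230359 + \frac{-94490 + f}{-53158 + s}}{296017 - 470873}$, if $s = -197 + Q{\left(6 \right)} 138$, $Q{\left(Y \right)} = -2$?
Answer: $\frac{4832531015078372641}{3668202701617182696} \approx 1.3174$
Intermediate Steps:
$f = - \frac{749932588}{391162211}$ ($f = 96740 \left(- \frac{1}{32543}\right) - - \frac{88808}{84139} = - \frac{13820}{4649} + \frac{88808}{84139} = - \frac{749932588}{391162211} \approx -1.9172$)
$s = -473$ ($s = -197 - 276 = -473$)
$\frac{-230359 + \frac{-94490 + f}{-53158 + s}}{296017 - 470873} = \frac{-230359 + \frac{-94490 - \frac{749932588}{391162211}}{-53158 - 473}}{296017 - 470873} = \frac{-230359 - \frac{36961667249978}{391162211 \left(-53631\right)}}{-174856} = \left(-230359 - - \frac{36961667249978}{20978420538141}\right) \left(- \frac{1}{174856}\right) = \left(-230359 + \frac{36961667249978}{20978420538141}\right) \left(- \frac{1}{174856}\right) = \left(- \frac{4832531015078372641}{20978420538141}\right) \left(- \frac{1}{174856}\right) = \frac{4832531015078372641}{3668202701617182696}$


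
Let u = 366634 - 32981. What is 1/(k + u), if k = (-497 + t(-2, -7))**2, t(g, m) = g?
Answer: 1/582654 ≈ 1.7163e-6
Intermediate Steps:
k = 249001 (k = (-497 - 2)**2 = (-499)**2 = 249001)
u = 333653
1/(k + u) = 1/(249001 + 333653) = 1/582654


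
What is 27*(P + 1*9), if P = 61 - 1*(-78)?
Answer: 3996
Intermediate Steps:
P = 139 (P = 61 + 78 = 139)
27*(P + 1*9) = 27*(139 + 1*9) = 27*(139 + 9) = 27*148 = 3996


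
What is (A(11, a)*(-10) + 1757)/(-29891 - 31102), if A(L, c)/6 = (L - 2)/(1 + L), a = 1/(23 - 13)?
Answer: -1712/60993 ≈ -0.028069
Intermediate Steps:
a = ⅒ (a = 1/10 = ⅒ ≈ 0.10000)
A(L, c) = 6*(-2 + L)/(1 + L) (A(L, c) = 6*((L - 2)/(1 + L)) = 6*((-2 + L)/(1 + L)) = 6*(-2 + L)/(1 + L))
(A(11, a)*(-10) + 1757)/(-29891 - 31102) = ((6*(-2 + 11)/(1 + 11))*(-10) + 1757)/(-29891 - 31102) = ((6*9/12)*(-10) + 1757)/(-60993) = ((6*(1/12)*9)*(-10) + 1757)*(-1/60993) = ((9/2)*(-10) + 1757)*(-1/60993) = (-45 + 1757)*(-1/60993) = 1712*(-1/60993) = -1712/60993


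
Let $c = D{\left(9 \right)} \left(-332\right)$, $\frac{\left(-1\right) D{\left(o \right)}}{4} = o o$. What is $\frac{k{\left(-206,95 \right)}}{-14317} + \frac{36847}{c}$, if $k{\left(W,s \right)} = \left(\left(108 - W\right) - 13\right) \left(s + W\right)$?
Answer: $\frac{4121492947}{1540051056} \approx 2.6762$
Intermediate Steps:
$D{\left(o \right)} = - 4 o^{2}$ ($D{\left(o \right)} = - 4 o o = - 4 o^{2}$)
$k{\left(W,s \right)} = \left(95 - W\right) \left(W + s\right)$
$c = 107568$ ($c = - 4 \cdot 9^{2} \left(-332\right) = \left(-4\right) 81 \left(-332\right) = \left(-324\right) \left(-332\right) = 107568$)
$\frac{k{\left(-206,95 \right)}}{-14317} + \frac{36847}{c} = \frac{- \left(-206\right)^{2} + 95 \left(-206\right) + 95 \cdot 95 - \left(-206\right) 95}{-14317} + \frac{36847}{107568} = \left(\left(-1\right) 42436 - 19570 + 9025 + 19570\right) \left(- \frac{1}{14317}\right) + 36847 \cdot \frac{1}{107568} = \left(-42436 - 19570 + 9025 + 19570\right) \left(- \frac{1}{14317}\right) + \frac{36847}{107568} = \left(-33411\right) \left(- \frac{1}{14317}\right) + \frac{36847}{107568} = \frac{33411}{14317} + \frac{36847}{107568} = \frac{4121492947}{1540051056}$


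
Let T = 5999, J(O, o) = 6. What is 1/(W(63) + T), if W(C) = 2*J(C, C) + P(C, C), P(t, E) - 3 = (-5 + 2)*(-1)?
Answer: 1/6017 ≈ 0.00016620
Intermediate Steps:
P(t, E) = 6 (P(t, E) = 3 + (-5 + 2)*(-1) = 3 - 3*(-1) = 3 + 3 = 6)
W(C) = 18 (W(C) = 2*6 + 6 = 12 + 6 = 18)
1/(W(63) + T) = 1/(18 + 5999) = 1/6017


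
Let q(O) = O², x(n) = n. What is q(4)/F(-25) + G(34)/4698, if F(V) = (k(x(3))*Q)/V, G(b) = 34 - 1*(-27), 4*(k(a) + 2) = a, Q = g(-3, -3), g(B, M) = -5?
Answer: -300611/4698 ≈ -63.987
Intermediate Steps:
Q = -5
k(a) = -2 + a/4
G(b) = 61 (G(b) = 34 + 27 = 61)
F(V) = 25/(4*V) (F(V) = ((-2 + (¼)*3)*(-5))/V = ((-2 + ¾)*(-5))/V = (-5/4*(-5))/V = 25/(4*V))
q(4)/F(-25) + G(34)/4698 = 4²/(((25/4)/(-25))) + 61/4698 = 16/(((25/4)*(-1/25))) + 61*(1/4698) = 16/(-¼) + 61/4698 = 16*(-4) + 61/4698 = -64 + 61/4698 = -300611/4698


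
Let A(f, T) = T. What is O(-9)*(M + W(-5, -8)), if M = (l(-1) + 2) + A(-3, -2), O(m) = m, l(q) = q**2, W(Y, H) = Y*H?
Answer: -369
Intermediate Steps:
W(Y, H) = H*Y
M = 1 (M = ((-1)**2 + 2) - 2 = (1 + 2) - 2 = 3 - 2 = 1)
O(-9)*(M + W(-5, -8)) = -9*(1 - 8*(-5)) = -9*(1 + 40) = -9*41 = -369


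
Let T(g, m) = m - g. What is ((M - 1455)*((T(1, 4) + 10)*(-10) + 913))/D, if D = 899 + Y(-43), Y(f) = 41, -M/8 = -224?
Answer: 263871/940 ≈ 280.71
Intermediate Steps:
M = 1792 (M = -8*(-224) = 1792)
D = 940 (D = 899 + 41 = 940)
((M - 1455)*((T(1, 4) + 10)*(-10) + 913))/D = ((1792 - 1455)*(((4 - 1*1) + 10)*(-10) + 913))/940 = (337*(((4 - 1) + 10)*(-10) + 913))*(1/940) = (337*((3 + 10)*(-10) + 913))*(1/940) = (337*(13*(-10) + 913))*(1/940) = (337*(-130 + 913))*(1/940) = (337*783)*(1/940) = 263871*(1/940) = 263871/940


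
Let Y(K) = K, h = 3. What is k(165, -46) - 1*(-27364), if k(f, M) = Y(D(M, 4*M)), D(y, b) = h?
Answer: 27367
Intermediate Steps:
D(y, b) = 3
k(f, M) = 3
k(165, -46) - 1*(-27364) = 3 - 1*(-27364) = 3 + 27364 = 27367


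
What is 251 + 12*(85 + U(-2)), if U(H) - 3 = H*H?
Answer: 1355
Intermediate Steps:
U(H) = 3 + H² (U(H) = 3 + H*H = 3 + H²)
251 + 12*(85 + U(-2)) = 251 + 12*(85 + (3 + (-2)²)) = 251 + 12*(85 + (3 + 4)) = 251 + 12*(85 + 7) = 251 + 12*92 = 251 + 1104 = 1355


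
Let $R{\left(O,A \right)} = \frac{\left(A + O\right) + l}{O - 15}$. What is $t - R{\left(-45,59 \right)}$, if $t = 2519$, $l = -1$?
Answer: $\frac{151153}{60} \approx 2519.2$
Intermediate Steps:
$R{\left(O,A \right)} = \frac{-1 + A + O}{-15 + O}$ ($R{\left(O,A \right)} = \frac{\left(A + O\right) - 1}{O - 15} = \frac{-1 + A + O}{-15 + O}$)
$t - R{\left(-45,59 \right)} = 2519 - \frac{-1 + 59 - 45}{-15 - 45} = 2519 - \frac{1}{-60} \cdot 13 = 2519 - \left(- \frac{1}{60}\right) 13 = 2519 - - \frac{13}{60} = 2519 + \frac{13}{60} = \frac{151153}{60}$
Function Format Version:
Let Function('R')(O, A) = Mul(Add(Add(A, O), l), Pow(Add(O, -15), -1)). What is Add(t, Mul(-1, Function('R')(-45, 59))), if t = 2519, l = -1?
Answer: Rational(151153, 60) ≈ 2519.2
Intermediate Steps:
Function('R')(O, A) = Mul(Pow(Add(-15, O), -1), Add(-1, A, O)) (Function('R')(O, A) = Mul(Add(Add(A, O), -1), Pow(Add(O, -15), -1)) = Mul(Add(-1, A, O), Pow(Add(-15, O), -1)) = Mul(Pow(Add(-15, O), -1), Add(-1, A, O)))
Add(t, Mul(-1, Function('R')(-45, 59))) = Add(2519, Mul(-1, Mul(Pow(Add(-15, -45), -1), Add(-1, 59, -45)))) = Add(2519, Mul(-1, Mul(Pow(-60, -1), 13))) = Add(2519, Mul(-1, Mul(Rational(-1, 60), 13))) = Add(2519, Mul(-1, Rational(-13, 60))) = Add(2519, Rational(13, 60)) = Rational(151153, 60)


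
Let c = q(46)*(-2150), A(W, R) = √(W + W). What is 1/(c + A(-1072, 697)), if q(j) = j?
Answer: -24725/2445303036 - I*√134/2445303036 ≈ -1.0111e-5 - 4.7339e-9*I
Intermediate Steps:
A(W, R) = √2*√W (A(W, R) = √(2*W) = √2*√W)
c = -98900 (c = 46*(-2150) = -98900)
1/(c + A(-1072, 697)) = 1/(-98900 + √2*√(-1072)) = 1/(-98900 + √2*(4*I*√67)) = 1/(-98900 + 4*I*√134)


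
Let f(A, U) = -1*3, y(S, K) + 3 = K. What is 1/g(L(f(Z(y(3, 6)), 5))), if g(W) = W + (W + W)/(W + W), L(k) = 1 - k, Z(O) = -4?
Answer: ⅕ ≈ 0.20000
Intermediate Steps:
y(S, K) = -3 + K
f(A, U) = -3
g(W) = 1 + W (g(W) = W + (2*W)/((2*W)) = W + (2*W)*(1/(2*W)) = W + 1 = 1 + W)
1/g(L(f(Z(y(3, 6)), 5))) = 1/(1 + (1 - 1*(-3))) = 1/(1 + (1 + 3)) = 1/(1 + 4) = 1/5 = ⅕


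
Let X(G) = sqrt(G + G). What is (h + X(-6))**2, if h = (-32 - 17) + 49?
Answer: -12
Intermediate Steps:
X(G) = sqrt(2)*sqrt(G) (X(G) = sqrt(2*G) = sqrt(2)*sqrt(G))
h = 0 (h = -49 + 49 = 0)
(h + X(-6))**2 = (0 + sqrt(2)*sqrt(-6))**2 = (0 + sqrt(2)*(I*sqrt(6)))**2 = (0 + 2*I*sqrt(3))**2 = (2*I*sqrt(3))**2 = -12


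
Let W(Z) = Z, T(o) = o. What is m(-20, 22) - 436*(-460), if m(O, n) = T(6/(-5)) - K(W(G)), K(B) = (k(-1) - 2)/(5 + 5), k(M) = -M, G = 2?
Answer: 2005589/10 ≈ 2.0056e+5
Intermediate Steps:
K(B) = -⅒ (K(B) = (-1*(-1) - 2)/(5 + 5) = (1 - 2)/10 = -1*⅒ = -⅒)
m(O, n) = -11/10 (m(O, n) = 6/(-5) - 1*(-⅒) = 6*(-⅕) + ⅒ = -6/5 + ⅒ = -11/10)
m(-20, 22) - 436*(-460) = -11/10 - 436*(-460) = -11/10 + 200560 = 2005589/10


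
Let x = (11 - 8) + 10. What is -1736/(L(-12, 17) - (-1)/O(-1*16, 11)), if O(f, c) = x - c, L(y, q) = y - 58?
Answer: 3472/139 ≈ 24.978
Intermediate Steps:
L(y, q) = -58 + y
x = 13 (x = 3 + 10 = 13)
O(f, c) = 13 - c
-1736/(L(-12, 17) - (-1)/O(-1*16, 11)) = -1736/((-58 - 12) - (-1)/(13 - 1*11)) = -1736/(-70 - (-1)/(13 - 11)) = -1736/(-70 - (-1)/2) = -1736/(-70 - 1*(-1/2)) = -1736/(-70 + 1/2) = -1736/(-139/2) = -1736*(-2/139) = 3472/139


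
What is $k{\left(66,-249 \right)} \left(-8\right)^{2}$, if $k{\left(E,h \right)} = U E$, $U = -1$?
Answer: $-4224$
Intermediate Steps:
$k{\left(E,h \right)} = - E$
$k{\left(66,-249 \right)} \left(-8\right)^{2} = \left(-1\right) 66 \left(-8\right)^{2} = \left(-66\right) 64 = -4224$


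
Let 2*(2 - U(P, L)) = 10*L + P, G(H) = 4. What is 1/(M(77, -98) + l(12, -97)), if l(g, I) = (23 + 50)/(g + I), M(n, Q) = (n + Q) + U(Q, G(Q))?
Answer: 85/777 ≈ 0.10940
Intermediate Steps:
U(P, L) = 2 - 5*L - P/2 (U(P, L) = 2 - (10*L + P)/2 = 2 - (P + 10*L)/2 = 2 + (-5*L - P/2) = 2 - 5*L - P/2)
M(n, Q) = -18 + n + Q/2 (M(n, Q) = (n + Q) + (2 - 5*4 - Q/2) = (Q + n) + (2 - 20 - Q/2) = (Q + n) + (-18 - Q/2) = -18 + n + Q/2)
l(g, I) = 73/(I + g)
1/(M(77, -98) + l(12, -97)) = 1/((-18 + 77 + (½)*(-98)) + 73/(-97 + 12)) = 1/((-18 + 77 - 49) + 73/(-85)) = 1/(10 + 73*(-1/85)) = 1/(10 - 73/85) = 1/(777/85) = 85/777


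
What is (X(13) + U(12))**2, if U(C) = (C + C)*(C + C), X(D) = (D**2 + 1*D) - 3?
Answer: 570025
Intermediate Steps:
X(D) = -3 + D + D**2 (X(D) = (D**2 + D) - 3 = (D + D**2) - 3 = -3 + D + D**2)
U(C) = 4*C**2 (U(C) = (2*C)*(2*C) = 4*C**2)
(X(13) + U(12))**2 = ((-3 + 13 + 13**2) + 4*12**2)**2 = ((-3 + 13 + 169) + 4*144)**2 = (179 + 576)**2 = 755**2 = 570025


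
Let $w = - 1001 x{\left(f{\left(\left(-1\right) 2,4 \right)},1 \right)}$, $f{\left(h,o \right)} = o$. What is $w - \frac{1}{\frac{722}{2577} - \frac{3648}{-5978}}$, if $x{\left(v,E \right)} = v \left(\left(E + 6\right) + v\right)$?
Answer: $- \frac{302083740917}{6858506} \approx -44045.0$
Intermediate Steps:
$x{\left(v,E \right)} = v \left(6 + E + v\right)$ ($x{\left(v,E \right)} = v \left(\left(6 + E\right) + v\right) = v \left(6 + E + v\right)$)
$w = -44044$ ($w = - 1001 \cdot 4 \left(6 + 1 + 4\right) = - 1001 \cdot 4 \cdot 11 = \left(-1001\right) 44 = -44044$)
$w - \frac{1}{\frac{722}{2577} - \frac{3648}{-5978}} = -44044 - \frac{1}{\frac{722}{2577} - \frac{3648}{-5978}} = -44044 - \frac{1}{722 \cdot \frac{1}{2577} - - \frac{1824}{2989}} = -44044 - \frac{1}{\frac{722}{2577} + \frac{1824}{2989}} = -44044 - \frac{1}{\frac{6858506}{7702653}} = -44044 - \frac{7702653}{6858506} = - \frac{302083740917}{6858506}$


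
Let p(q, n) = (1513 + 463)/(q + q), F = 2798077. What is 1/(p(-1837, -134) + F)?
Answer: 1837/5140066461 ≈ 3.5739e-7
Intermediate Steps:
p(q, n) = 988/q (p(q, n) = 1976/((2*q)) = 1976*(1/(2*q)) = 988/q)
1/(p(-1837, -134) + F) = 1/(988/(-1837) + 2798077) = 1/(988*(-1/1837) + 2798077) = 1/(-988/1837 + 2798077) = 1/(5140066461/1837) = 1837/5140066461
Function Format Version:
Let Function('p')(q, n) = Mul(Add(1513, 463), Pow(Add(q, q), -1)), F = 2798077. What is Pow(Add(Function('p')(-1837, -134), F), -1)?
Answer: Rational(1837, 5140066461) ≈ 3.5739e-7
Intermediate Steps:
Function('p')(q, n) = Mul(988, Pow(q, -1)) (Function('p')(q, n) = Mul(1976, Pow(Mul(2, q), -1)) = Mul(1976, Mul(Rational(1, 2), Pow(q, -1))) = Mul(988, Pow(q, -1)))
Pow(Add(Function('p')(-1837, -134), F), -1) = Pow(Add(Mul(988, Pow(-1837, -1)), 2798077), -1) = Pow(Add(Mul(988, Rational(-1, 1837)), 2798077), -1) = Pow(Add(Rational(-988, 1837), 2798077), -1) = Pow(Rational(5140066461, 1837), -1) = Rational(1837, 5140066461)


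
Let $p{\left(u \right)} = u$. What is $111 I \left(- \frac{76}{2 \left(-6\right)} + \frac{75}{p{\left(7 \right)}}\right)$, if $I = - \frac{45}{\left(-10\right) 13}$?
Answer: $\frac{59607}{91} \approx 655.02$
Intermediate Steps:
$I = \frac{9}{26}$ ($I = - \frac{45}{-130} = \left(-45\right) \left(- \frac{1}{130}\right) = \frac{9}{26} \approx 0.34615$)
$111 I \left(- \frac{76}{2 \left(-6\right)} + \frac{75}{p{\left(7 \right)}}\right) = 111 \cdot \frac{9}{26} \left(- \frac{76}{2 \left(-6\right)} + \frac{75}{7}\right) = \frac{999 \left(- \frac{76}{-12} + 75 \cdot \frac{1}{7}\right)}{26} = \frac{999 \left(\left(-76\right) \left(- \frac{1}{12}\right) + \frac{75}{7}\right)}{26} = \frac{999 \left(\frac{19}{3} + \frac{75}{7}\right)}{26} = \frac{999}{26} \cdot \frac{358}{21} = \frac{59607}{91}$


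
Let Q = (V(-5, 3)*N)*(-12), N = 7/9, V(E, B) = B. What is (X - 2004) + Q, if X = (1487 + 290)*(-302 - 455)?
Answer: -1347221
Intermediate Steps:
N = 7/9 (N = 7*(⅑) = 7/9 ≈ 0.77778)
X = -1345189 (X = 1777*(-757) = -1345189)
Q = -28 (Q = (3*(7/9))*(-12) = (7/3)*(-12) = -28)
(X - 2004) + Q = (-1345189 - 2004) - 28 = -1347193 - 28 = -1347221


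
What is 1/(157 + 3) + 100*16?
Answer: 256001/160 ≈ 1600.0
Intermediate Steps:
1/(157 + 3) + 100*16 = 1/160 + 1600 = 256001/160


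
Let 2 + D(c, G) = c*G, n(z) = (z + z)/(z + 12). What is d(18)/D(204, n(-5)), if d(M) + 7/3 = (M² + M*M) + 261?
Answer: -9520/3081 ≈ -3.0899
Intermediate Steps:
n(z) = 2*z/(12 + z) (n(z) = (2*z)/(12 + z) = 2*z/(12 + z))
d(M) = 776/3 + 2*M² (d(M) = -7/3 + ((M² + M*M) + 261) = -7/3 + ((M² + M²) + 261) = -7/3 + (2*M² + 261) = -7/3 + (261 + 2*M²) = 776/3 + 2*M²)
D(c, G) = -2 + G*c (D(c, G) = -2 + c*G = -2 + G*c)
d(18)/D(204, n(-5)) = (776/3 + 2*18²)/(-2 + (2*(-5)/(12 - 5))*204) = (776/3 + 2*324)/(-2 + (2*(-5)/7)*204) = (776/3 + 648)/(-2 + (2*(-5)*(⅐))*204) = 2720/(3*(-2 - 10/7*204)) = 2720/(3*(-2 - 2040/7)) = 2720/(3*(-2054/7)) = (2720/3)*(-7/2054) = -9520/3081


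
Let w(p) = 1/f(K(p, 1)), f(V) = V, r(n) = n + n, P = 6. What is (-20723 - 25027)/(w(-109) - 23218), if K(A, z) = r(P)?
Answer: 109800/55723 ≈ 1.9705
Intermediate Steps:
r(n) = 2*n
K(A, z) = 12 (K(A, z) = 2*6 = 12)
w(p) = 1/12
(-20723 - 25027)/(w(-109) - 23218) = (-20723 - 25027)/(1/12 - 23218) = -45750/(-278615/12) = -45750*(-12/278615) = 109800/55723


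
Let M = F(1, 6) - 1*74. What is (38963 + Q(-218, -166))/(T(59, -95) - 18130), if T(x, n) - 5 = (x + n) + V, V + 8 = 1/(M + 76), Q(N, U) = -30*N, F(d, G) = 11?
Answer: -591539/236196 ≈ -2.5044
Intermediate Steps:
M = -63 (M = 11 - 1*74 = 11 - 74 = -63)
V = -103/13 (V = -8 + 1/(-63 + 76) = -8 + 1/13 = -103/13 ≈ -7.9231)
T(x, n) = -38/13 + n + x (T(x, n) = 5 + ((x + n) - 103/13) = 5 + ((n + x) - 103/13) = 5 + (-103/13 + n + x) = -38/13 + n + x)
(38963 + Q(-218, -166))/(T(59, -95) - 18130) = (38963 - 30*(-218))/((-38/13 - 95 + 59) - 18130) = (38963 + 6540)/(-506/13 - 18130) = 45503/(-236196/13) = 45503*(-13/236196) = -591539/236196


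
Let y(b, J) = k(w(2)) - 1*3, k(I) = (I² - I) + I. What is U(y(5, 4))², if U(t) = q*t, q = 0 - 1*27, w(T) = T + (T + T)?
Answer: 793881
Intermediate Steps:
w(T) = 3*T (w(T) = T + 2*T = 3*T)
q = -27 (q = 0 - 27 = -27)
k(I) = I²
y(b, J) = 33 (y(b, J) = (3*2)² - 1*3 = 6² - 3 = 36 - 3 = 33)
U(t) = -27*t
U(y(5, 4))² = (-27*33)² = (-891)² = 793881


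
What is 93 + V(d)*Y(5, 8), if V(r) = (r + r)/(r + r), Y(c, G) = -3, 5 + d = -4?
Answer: 90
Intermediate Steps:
d = -9 (d = -5 - 4 = -9)
V(r) = 1 (V(r) = (2*r)/((2*r)) = (2*r)*(1/(2*r)) = 1)
93 + V(d)*Y(5, 8) = 93 + 1*(-3) = 93 - 3 = 90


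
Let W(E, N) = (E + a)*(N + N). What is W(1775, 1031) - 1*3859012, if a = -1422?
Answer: -3131126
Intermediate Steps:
W(E, N) = 2*N*(-1422 + E) (W(E, N) = (E - 1422)*(N + N) = (-1422 + E)*(2*N) = 2*N*(-1422 + E))
W(1775, 1031) - 1*3859012 = 2*1031*(-1422 + 1775) - 1*3859012 = 2*1031*353 - 3859012 = 727886 - 3859012 = -3131126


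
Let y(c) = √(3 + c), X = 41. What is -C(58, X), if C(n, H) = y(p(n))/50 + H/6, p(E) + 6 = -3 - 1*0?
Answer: -41/6 - I*√6/50 ≈ -6.8333 - 0.04899*I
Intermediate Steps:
p(E) = -9 (p(E) = -6 + (-3 - 1*0) = -6 + (-3 + 0) = -6 - 3 = -9)
C(n, H) = H/6 + I*√6/50 (C(n, H) = √(3 - 9)/50 + H/6 = √(-6)*(1/50) + H*(⅙) = (I*√6)*(1/50) + H/6 = I*√6/50 + H/6 = H/6 + I*√6/50)
-C(58, X) = -((⅙)*41 + I*√6/50) = -(41/6 + I*√6/50) = -41/6 - I*√6/50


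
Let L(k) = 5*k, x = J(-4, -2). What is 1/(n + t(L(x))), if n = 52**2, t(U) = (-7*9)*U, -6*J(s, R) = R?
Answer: 1/2599 ≈ 0.00038476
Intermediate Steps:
J(s, R) = -R/6
x = 1/3 (x = -1/6*(-2) = 1/3 ≈ 0.33333)
t(U) = -63*U
n = 2704
1/(n + t(L(x))) = 1/(2704 - 315/3) = 1/(2704 - 63*5/3) = 1/(2704 - 105) = 1/2599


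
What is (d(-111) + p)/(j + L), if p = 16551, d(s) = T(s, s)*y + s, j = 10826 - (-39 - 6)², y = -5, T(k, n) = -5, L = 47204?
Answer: 3293/11201 ≈ 0.29399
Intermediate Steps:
j = 8801 (j = 10826 - 1*(-45)² = 10826 - 1*2025 = 10826 - 2025 = 8801)
d(s) = 25 + s (d(s) = -5*(-5) + s = 25 + s)
(d(-111) + p)/(j + L) = ((25 - 111) + 16551)/(8801 + 47204) = (-86 + 16551)/56005 = 16465*(1/56005) = 3293/11201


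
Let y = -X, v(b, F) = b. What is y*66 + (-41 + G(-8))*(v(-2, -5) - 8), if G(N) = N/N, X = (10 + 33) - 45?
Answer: 532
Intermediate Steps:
X = -2 (X = 43 - 45 = -2)
G(N) = 1
y = 2 (y = -1*(-2) = 2)
y*66 + (-41 + G(-8))*(v(-2, -5) - 8) = 2*66 + (-41 + 1)*(-2 - 8) = 132 - 40*(-10) = 132 + 400 = 532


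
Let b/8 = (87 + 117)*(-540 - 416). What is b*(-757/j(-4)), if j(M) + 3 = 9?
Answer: 196844224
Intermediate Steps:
j(M) = 6 (j(M) = -3 + 9 = 6)
b = -1560192 (b = 8*((87 + 117)*(-540 - 416)) = 8*(204*(-956)) = 8*(-195024) = -1560192)
b*(-757/j(-4)) = -(-1181065344)/6 = -1560192*(-757/6) = 196844224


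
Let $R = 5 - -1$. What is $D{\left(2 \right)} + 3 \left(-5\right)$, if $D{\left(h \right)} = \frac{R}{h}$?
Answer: $-12$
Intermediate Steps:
$R = 6$ ($R = 5 + 1 = 6$)
$D{\left(h \right)} = \frac{6}{h}$
$D{\left(2 \right)} + 3 \left(-5\right) = \frac{6}{2} + 3 \left(-5\right) = 6 \cdot \frac{1}{2} - 15 = 3 - 15 = -12$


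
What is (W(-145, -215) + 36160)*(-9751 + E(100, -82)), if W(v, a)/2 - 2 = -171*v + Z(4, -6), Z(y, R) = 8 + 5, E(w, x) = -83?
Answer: -843560520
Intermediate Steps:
Z(y, R) = 13
W(v, a) = 30 - 342*v (W(v, a) = 4 + 2*(-171*v + 13) = 4 + 2*(13 - 171*v) = 4 + (26 - 342*v) = 30 - 342*v)
(W(-145, -215) + 36160)*(-9751 + E(100, -82)) = ((30 - 342*(-145)) + 36160)*(-9751 - 83) = ((30 + 49590) + 36160)*(-9834) = (49620 + 36160)*(-9834) = 85780*(-9834) = -843560520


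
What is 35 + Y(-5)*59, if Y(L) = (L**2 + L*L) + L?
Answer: 2690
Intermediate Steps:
Y(L) = L + 2*L**2 (Y(L) = (L**2 + L**2) + L = 2*L**2 + L = L + 2*L**2)
35 + Y(-5)*59 = 35 - 5*(1 + 2*(-5))*59 = 35 - 5*(1 - 10)*59 = 35 - 5*(-9)*59 = 35 + 45*59 = 35 + 2655 = 2690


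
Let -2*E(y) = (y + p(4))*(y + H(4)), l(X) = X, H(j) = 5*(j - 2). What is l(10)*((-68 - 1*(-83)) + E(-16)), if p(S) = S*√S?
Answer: -90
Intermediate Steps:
H(j) = -10 + 5*j (H(j) = 5*(-2 + j) = -10 + 5*j)
p(S) = S^(3/2)
E(y) = -(8 + y)*(10 + y)/2 (E(y) = -(y + 4^(3/2))*(y + (-10 + 5*4))/2 = -(y + 8)*(y + (-10 + 20))/2 = -(8 + y)*(y + 10)/2 = -(8 + y)*(10 + y)/2)
l(10)*((-68 - 1*(-83)) + E(-16)) = 10*((-68 - 1*(-83)) + (-40 - 9*(-16) - ½*(-16)²)) = 10*((-68 + 83) + (-40 + 144 - ½*256)) = 10*(15 + (-40 + 144 - 128)) = 10*(15 - 24) = 10*(-9) = -90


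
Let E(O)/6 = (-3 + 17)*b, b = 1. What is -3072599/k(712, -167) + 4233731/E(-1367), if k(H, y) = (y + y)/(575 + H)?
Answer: 166793299423/14028 ≈ 1.1890e+7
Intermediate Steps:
k(H, y) = 2*y/(575 + H) (k(H, y) = (2*y)/(575 + H) = 2*y/(575 + H))
E(O) = 84 (E(O) = 6*((-3 + 17)*1) = 6*(14*1) = 6*14 = 84)
-3072599/k(712, -167) + 4233731/E(-1367) = -3072599/(2*(-167)/(575 + 712)) + 4233731/84 = -3072599/(2*(-167)/1287) + 4233731*(1/84) = -3072599/(2*(-167)*(1/1287)) + 4233731/84 = -3072599/(-334/1287) + 4233731/84 = -3072599*(-1287/334) + 4233731/84 = 3954434913/334 + 4233731/84 = 166793299423/14028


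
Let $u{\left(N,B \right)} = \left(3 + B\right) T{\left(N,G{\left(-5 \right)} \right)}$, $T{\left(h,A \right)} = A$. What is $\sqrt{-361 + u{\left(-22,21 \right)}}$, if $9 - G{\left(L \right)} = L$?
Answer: $5 i \approx 5.0 i$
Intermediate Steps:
$G{\left(L \right)} = 9 - L$
$u{\left(N,B \right)} = 42 + 14 B$ ($u{\left(N,B \right)} = \left(3 + B\right) \left(9 - -5\right) = \left(3 + B\right) \left(9 + 5\right) = \left(3 + B\right) 14 = 42 + 14 B$)
$\sqrt{-361 + u{\left(-22,21 \right)}} = \sqrt{-361 + \left(42 + 14 \cdot 21\right)} = \sqrt{-361 + \left(42 + 294\right)} = \sqrt{-361 + 336} = \sqrt{-25} = 5 i$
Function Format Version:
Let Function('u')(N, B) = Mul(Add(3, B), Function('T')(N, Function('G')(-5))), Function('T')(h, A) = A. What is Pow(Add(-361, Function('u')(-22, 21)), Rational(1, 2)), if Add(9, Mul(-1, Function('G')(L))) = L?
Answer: Mul(5, I) ≈ Mul(5.0000, I)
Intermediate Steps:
Function('G')(L) = Add(9, Mul(-1, L))
Function('u')(N, B) = Add(42, Mul(14, B)) (Function('u')(N, B) = Mul(Add(3, B), Add(9, Mul(-1, -5))) = Mul(Add(3, B), Add(9, 5)) = Mul(Add(3, B), 14) = Add(42, Mul(14, B)))
Pow(Add(-361, Function('u')(-22, 21)), Rational(1, 2)) = Pow(Add(-361, Add(42, Mul(14, 21))), Rational(1, 2)) = Pow(Add(-361, Add(42, 294)), Rational(1, 2)) = Pow(Add(-361, 336), Rational(1, 2)) = Pow(-25, Rational(1, 2)) = Mul(5, I)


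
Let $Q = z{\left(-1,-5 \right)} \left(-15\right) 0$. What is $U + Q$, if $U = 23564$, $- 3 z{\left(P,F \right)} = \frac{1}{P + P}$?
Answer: $23564$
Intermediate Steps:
$z{\left(P,F \right)} = - \frac{1}{6 P}$ ($z{\left(P,F \right)} = - \frac{1}{3 \left(P + P\right)} = - \frac{1}{3 \cdot 2 P} = - \frac{\frac{1}{2} \frac{1}{P}}{3} = - \frac{1}{6 P}$)
$Q = 0$ ($Q = - \frac{1}{6 \left(-1\right)} \left(-15\right) 0 = \left(- \frac{1}{6}\right) \left(-1\right) \left(-15\right) 0 = \frac{1}{6} \left(-15\right) 0 = \left(- \frac{5}{2}\right) 0 = 0$)
$U + Q = 23564 + 0 = 23564$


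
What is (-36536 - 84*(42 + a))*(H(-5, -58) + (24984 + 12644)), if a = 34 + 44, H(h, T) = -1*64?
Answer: -1751083424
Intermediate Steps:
H(h, T) = -64
a = 78
(-36536 - 84*(42 + a))*(H(-5, -58) + (24984 + 12644)) = (-36536 - 84*(42 + 78))*(-64 + (24984 + 12644)) = (-36536 - 84*120)*(-64 + 37628) = (-36536 - 10080)*37564 = -46616*37564 = -1751083424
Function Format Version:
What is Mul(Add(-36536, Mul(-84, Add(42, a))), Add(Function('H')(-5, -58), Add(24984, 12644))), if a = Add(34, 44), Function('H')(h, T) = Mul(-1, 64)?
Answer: -1751083424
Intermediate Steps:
Function('H')(h, T) = -64
a = 78
Mul(Add(-36536, Mul(-84, Add(42, a))), Add(Function('H')(-5, -58), Add(24984, 12644))) = Mul(Add(-36536, Mul(-84, Add(42, 78))), Add(-64, Add(24984, 12644))) = Mul(Add(-36536, Mul(-84, 120)), Add(-64, 37628)) = Mul(Add(-36536, -10080), 37564) = Mul(-46616, 37564) = -1751083424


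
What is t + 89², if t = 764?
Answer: 8685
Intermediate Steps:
t + 89² = 764 + 89² = 764 + 7921 = 8685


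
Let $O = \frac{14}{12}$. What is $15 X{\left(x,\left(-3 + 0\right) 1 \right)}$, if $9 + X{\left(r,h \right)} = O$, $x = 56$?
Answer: $- \frac{235}{2} \approx -117.5$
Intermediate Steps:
$O = \frac{7}{6}$ ($O = 14 \cdot \frac{1}{12} = \frac{7}{6} \approx 1.1667$)
$X{\left(r,h \right)} = - \frac{47}{6}$ ($X{\left(r,h \right)} = -9 + \frac{7}{6} = - \frac{47}{6}$)
$15 X{\left(x,\left(-3 + 0\right) 1 \right)} = 15 \left(- \frac{47}{6}\right) = - \frac{235}{2}$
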